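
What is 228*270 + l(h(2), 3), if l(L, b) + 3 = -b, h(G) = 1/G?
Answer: 61554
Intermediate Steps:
h(G) = 1/G
l(L, b) = -3 - b
228*270 + l(h(2), 3) = 228*270 + (-3 - 1*3) = 61560 + (-3 - 3) = 61560 - 6 = 61554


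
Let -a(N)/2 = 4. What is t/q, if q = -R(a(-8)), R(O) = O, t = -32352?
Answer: -4044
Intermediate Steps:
a(N) = -8 (a(N) = -2*4 = -8)
q = 8 (q = -1*(-8) = 8)
t/q = -32352/8 = -32352*⅛ = -4044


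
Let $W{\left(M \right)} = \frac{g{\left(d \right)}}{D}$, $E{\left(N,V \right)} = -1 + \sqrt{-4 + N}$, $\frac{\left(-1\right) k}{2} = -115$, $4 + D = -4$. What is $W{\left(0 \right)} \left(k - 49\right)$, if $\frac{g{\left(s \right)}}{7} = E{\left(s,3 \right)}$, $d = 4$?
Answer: $\frac{1267}{8} \approx 158.38$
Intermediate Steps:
$D = -8$ ($D = -4 - 4 = -8$)
$k = 230$ ($k = \left(-2\right) \left(-115\right) = 230$)
$g{\left(s \right)} = -7 + 7 \sqrt{-4 + s}$ ($g{\left(s \right)} = 7 \left(-1 + \sqrt{-4 + s}\right) = -7 + 7 \sqrt{-4 + s}$)
$W{\left(M \right)} = \frac{7}{8}$ ($W{\left(M \right)} = \frac{-7 + 7 \sqrt{-4 + 4}}{-8} = \left(-7 + 7 \sqrt{0}\right) \left(- \frac{1}{8}\right) = \left(-7 + 7 \cdot 0\right) \left(- \frac{1}{8}\right) = \left(-7 + 0\right) \left(- \frac{1}{8}\right) = \left(-7\right) \left(- \frac{1}{8}\right) = \frac{7}{8}$)
$W{\left(0 \right)} \left(k - 49\right) = \frac{7 \left(230 - 49\right)}{8} = \frac{7}{8} \cdot 181 = \frac{1267}{8}$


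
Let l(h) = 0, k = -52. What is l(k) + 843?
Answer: 843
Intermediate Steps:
l(k) + 843 = 0 + 843 = 843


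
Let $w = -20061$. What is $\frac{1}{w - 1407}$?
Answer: $- \frac{1}{21468} \approx -4.6581 \cdot 10^{-5}$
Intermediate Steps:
$\frac{1}{w - 1407} = \frac{1}{-20061 - 1407} = \frac{1}{-21468} = - \frac{1}{21468}$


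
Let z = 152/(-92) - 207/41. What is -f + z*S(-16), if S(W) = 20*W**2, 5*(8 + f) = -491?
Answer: -161265667/4715 ≈ -34203.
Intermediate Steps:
f = -531/5 (f = -8 + (1/5)*(-491) = -8 - 491/5 = -531/5 ≈ -106.20)
z = -6319/943 (z = 152*(-1/92) - 207*1/41 = -38/23 - 207/41 = -6319/943 ≈ -6.7010)
-f + z*S(-16) = -1*(-531/5) - 126380*(-16)**2/943 = 531/5 - 126380*256/943 = 531/5 - 6319/943*5120 = 531/5 - 32353280/943 = -161265667/4715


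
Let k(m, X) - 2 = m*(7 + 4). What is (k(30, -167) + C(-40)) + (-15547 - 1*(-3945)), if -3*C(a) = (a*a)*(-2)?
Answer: -30610/3 ≈ -10203.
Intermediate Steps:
C(a) = 2*a²/3 (C(a) = -a*a*(-2)/3 = -a²*(-2)/3 = -(-2)*a²/3 = 2*a²/3)
k(m, X) = 2 + 11*m (k(m, X) = 2 + m*(7 + 4) = 2 + m*11 = 2 + 11*m)
(k(30, -167) + C(-40)) + (-15547 - 1*(-3945)) = ((2 + 11*30) + (⅔)*(-40)²) + (-15547 - 1*(-3945)) = ((2 + 330) + (⅔)*1600) + (-15547 + 3945) = (332 + 3200/3) - 11602 = 4196/3 - 11602 = -30610/3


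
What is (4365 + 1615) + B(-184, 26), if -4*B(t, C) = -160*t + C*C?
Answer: -1549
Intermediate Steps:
B(t, C) = 40*t - C**2/4 (B(t, C) = -(-160*t + C*C)/4 = -(-160*t + C**2)/4 = -(C**2 - 160*t)/4 = 40*t - C**2/4)
(4365 + 1615) + B(-184, 26) = (4365 + 1615) + (40*(-184) - 1/4*26**2) = 5980 + (-7360 - 1/4*676) = 5980 + (-7360 - 169) = 5980 - 7529 = -1549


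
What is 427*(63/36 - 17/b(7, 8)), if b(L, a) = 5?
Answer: -14091/20 ≈ -704.55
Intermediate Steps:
427*(63/36 - 17/b(7, 8)) = 427*(63/36 - 17/5) = 427*(63*(1/36) - 17*⅕) = 427*(7/4 - 17/5) = 427*(-33/20) = -14091/20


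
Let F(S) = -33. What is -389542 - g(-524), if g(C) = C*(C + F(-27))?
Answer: -681410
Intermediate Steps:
g(C) = C*(-33 + C) (g(C) = C*(C - 33) = C*(-33 + C))
-389542 - g(-524) = -389542 - (-524)*(-33 - 524) = -389542 - (-524)*(-557) = -389542 - 1*291868 = -389542 - 291868 = -681410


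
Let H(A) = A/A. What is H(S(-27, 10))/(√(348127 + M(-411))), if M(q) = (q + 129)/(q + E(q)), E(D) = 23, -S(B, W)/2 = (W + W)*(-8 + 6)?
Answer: √13102135126/67536779 ≈ 0.0016948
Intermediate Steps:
S(B, W) = 8*W (S(B, W) = -2*(W + W)*(-8 + 6) = -2*2*W*(-2) = -(-8)*W = 8*W)
H(A) = 1
M(q) = (129 + q)/(23 + q) (M(q) = (q + 129)/(q + 23) = (129 + q)/(23 + q))
H(S(-27, 10))/(√(348127 + M(-411))) = 1/√(348127 + (129 - 411)/(23 - 411)) = 1/√(348127 - 282/(-388)) = 1/√(348127 - 1/388*(-282)) = 1/√(348127 + 141/194) = 1/√(67536779/194) = 1/(√13102135126/194) = 1*(√13102135126/67536779) = √13102135126/67536779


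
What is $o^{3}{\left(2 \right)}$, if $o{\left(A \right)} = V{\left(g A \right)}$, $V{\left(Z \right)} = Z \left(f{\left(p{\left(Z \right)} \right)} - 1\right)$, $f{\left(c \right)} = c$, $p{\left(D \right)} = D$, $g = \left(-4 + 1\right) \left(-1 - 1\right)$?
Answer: $2299968$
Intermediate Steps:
$g = 6$ ($g = \left(-3\right) \left(-2\right) = 6$)
$V{\left(Z \right)} = Z \left(-1 + Z\right)$ ($V{\left(Z \right)} = Z \left(Z - 1\right) = Z \left(-1 + Z\right)$)
$o{\left(A \right)} = 6 A \left(-1 + 6 A\right)$
$o^{3}{\left(2 \right)} = \left(6 \cdot 2 \left(-1 + 6 \cdot 2\right)\right)^{3} = \left(6 \cdot 2 \left(-1 + 12\right)\right)^{3} = \left(6 \cdot 2 \cdot 11\right)^{3} = 132^{3} = 2299968$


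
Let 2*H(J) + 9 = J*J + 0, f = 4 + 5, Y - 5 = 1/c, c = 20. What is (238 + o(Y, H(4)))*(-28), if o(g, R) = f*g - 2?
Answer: -39403/5 ≈ -7880.6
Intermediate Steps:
Y = 101/20 (Y = 5 + 1/20 = 101/20 ≈ 5.0500)
f = 9
H(J) = -9/2 + J²/2 (H(J) = -9/2 + (J*J + 0)/2 = -9/2 + (J² + 0)/2 = -9/2 + J²/2)
o(g, R) = -2 + 9*g (o(g, R) = 9*g - 2 = -2 + 9*g)
(238 + o(Y, H(4)))*(-28) = (238 + (-2 + 9*(101/20)))*(-28) = (238 + (-2 + 909/20))*(-28) = (238 + 869/20)*(-28) = (5629/20)*(-28) = -39403/5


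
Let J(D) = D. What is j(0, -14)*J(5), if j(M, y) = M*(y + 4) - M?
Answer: 0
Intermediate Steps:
j(M, y) = -M + M*(4 + y) (j(M, y) = M*(4 + y) - M = -M + M*(4 + y))
j(0, -14)*J(5) = (0*(3 - 14))*5 = (0*(-11))*5 = 0*5 = 0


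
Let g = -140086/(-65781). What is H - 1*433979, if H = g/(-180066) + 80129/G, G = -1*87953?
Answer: -226059351192548396647/520898192367669 ≈ -4.3398e+5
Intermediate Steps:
g = 140086/65781 (g = -140086*(-1/65781) = 140086/65781 ≈ 2.1296)
G = -87953
H = -474567019771696/520898192367669 (H = (140086/65781)/(-180066) + 80129/(-87953) = (140086/65781)*(-1/180066) + 80129*(-1/87953) = -70043/5922460773 - 80129/87953 = -474567019771696/520898192367669 ≈ -0.91106)
H - 1*433979 = -474567019771696/520898192367669 - 1*433979 = -474567019771696/520898192367669 - 433979 = -226059351192548396647/520898192367669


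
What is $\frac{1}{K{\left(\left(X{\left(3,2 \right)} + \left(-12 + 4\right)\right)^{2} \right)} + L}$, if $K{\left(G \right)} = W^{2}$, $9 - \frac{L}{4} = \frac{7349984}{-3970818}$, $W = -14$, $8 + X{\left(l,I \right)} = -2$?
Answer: $\frac{33651}{8056184} \approx 0.004177$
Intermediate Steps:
$X{\left(l,I \right)} = -10$ ($X{\left(l,I \right)} = -8 - 2 = -10$)
$L = \frac{1460588}{33651}$ ($L = 36 - 4 \frac{7349984}{-3970818} = 36 - 4 \cdot 7349984 \left(- \frac{1}{3970818}\right) = 36 - - \frac{249152}{33651} = 36 + \frac{249152}{33651} = \frac{1460588}{33651} \approx 43.404$)
$K{\left(G \right)} = 196$ ($K{\left(G \right)} = \left(-14\right)^{2} = 196$)
$\frac{1}{K{\left(\left(X{\left(3,2 \right)} + \left(-12 + 4\right)\right)^{2} \right)} + L} = \frac{1}{196 + \frac{1460588}{33651}} = \frac{1}{\frac{8056184}{33651}} = \frac{33651}{8056184}$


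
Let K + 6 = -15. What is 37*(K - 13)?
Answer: -1258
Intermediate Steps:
K = -21 (K = -6 - 15 = -21)
37*(K - 13) = 37*(-21 - 13) = 37*(-34) = -1258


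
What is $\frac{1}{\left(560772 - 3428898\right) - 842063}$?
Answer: $- \frac{1}{3710189} \approx -2.6953 \cdot 10^{-7}$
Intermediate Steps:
$\frac{1}{\left(560772 - 3428898\right) - 842063} = \frac{1}{-2868126 - 842063} = \frac{1}{-3710189} = - \frac{1}{3710189}$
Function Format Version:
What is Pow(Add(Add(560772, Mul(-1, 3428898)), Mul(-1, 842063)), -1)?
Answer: Rational(-1, 3710189) ≈ -2.6953e-7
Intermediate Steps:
Pow(Add(Add(560772, Mul(-1, 3428898)), Mul(-1, 842063)), -1) = Pow(Add(Add(560772, -3428898), -842063), -1) = Pow(Add(-2868126, -842063), -1) = Pow(-3710189, -1) = Rational(-1, 3710189)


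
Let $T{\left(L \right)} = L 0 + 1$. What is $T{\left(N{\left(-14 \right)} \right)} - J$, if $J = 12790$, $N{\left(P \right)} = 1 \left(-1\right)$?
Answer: $-12789$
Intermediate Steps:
$N{\left(P \right)} = -1$
$T{\left(L \right)} = 1$ ($T{\left(L \right)} = 0 + 1 = 1$)
$T{\left(N{\left(-14 \right)} \right)} - J = 1 - 12790 = -12789$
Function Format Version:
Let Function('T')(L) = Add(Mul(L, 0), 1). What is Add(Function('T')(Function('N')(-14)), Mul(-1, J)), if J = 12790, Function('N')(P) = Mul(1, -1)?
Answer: -12789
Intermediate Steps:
Function('N')(P) = -1
Function('T')(L) = 1 (Function('T')(L) = Add(0, 1) = 1)
Add(Function('T')(Function('N')(-14)), Mul(-1, J)) = Add(1, Mul(-1, 12790)) = Add(1, -12790) = -12789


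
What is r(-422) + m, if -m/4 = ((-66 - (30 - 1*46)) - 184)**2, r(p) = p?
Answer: -219446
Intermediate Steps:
m = -219024 (m = -4*((-66 - (30 - 1*46)) - 184)**2 = -4*((-66 - (30 - 46)) - 184)**2 = -4*((-66 - 1*(-16)) - 184)**2 = -4*((-66 + 16) - 184)**2 = -4*(-50 - 184)**2 = -4*(-234)**2 = -4*54756 = -219024)
r(-422) + m = -422 - 219024 = -219446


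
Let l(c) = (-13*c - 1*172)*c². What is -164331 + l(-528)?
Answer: 1865458197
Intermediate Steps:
l(c) = c²*(-172 - 13*c) (l(c) = (-13*c - 172)*c² = (-172 - 13*c)*c² = c²*(-172 - 13*c))
-164331 + l(-528) = -164331 + (-528)²*(-172 - 13*(-528)) = -164331 + 278784*(-172 + 6864) = -164331 + 278784*6692 = -164331 + 1865622528 = 1865458197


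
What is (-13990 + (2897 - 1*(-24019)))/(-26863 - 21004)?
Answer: -12926/47867 ≈ -0.27004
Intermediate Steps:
(-13990 + (2897 - 1*(-24019)))/(-26863 - 21004) = (-13990 + (2897 + 24019))/(-47867) = (-13990 + 26916)*(-1/47867) = 12926*(-1/47867) = -12926/47867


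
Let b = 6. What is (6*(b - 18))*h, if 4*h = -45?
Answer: 810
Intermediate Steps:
h = -45/4 (h = (1/4)*(-45) = -45/4 ≈ -11.250)
(6*(b - 18))*h = (6*(6 - 18))*(-45/4) = (6*(-12))*(-45/4) = -72*(-45/4) = 810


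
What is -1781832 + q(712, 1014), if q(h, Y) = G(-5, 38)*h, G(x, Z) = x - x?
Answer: -1781832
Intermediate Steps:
G(x, Z) = 0
q(h, Y) = 0 (q(h, Y) = 0*h = 0)
-1781832 + q(712, 1014) = -1781832 + 0 = -1781832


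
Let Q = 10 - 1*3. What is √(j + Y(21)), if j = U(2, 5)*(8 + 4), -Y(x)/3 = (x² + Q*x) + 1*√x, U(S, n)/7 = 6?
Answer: √(-1260 - 3*√21) ≈ 35.69*I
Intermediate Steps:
U(S, n) = 42 (U(S, n) = 7*6 = 42)
Q = 7 (Q = 10 - 3 = 7)
Y(x) = -21*x - 3*√x - 3*x² (Y(x) = -3*((x² + 7*x) + 1*√x) = -3*((x² + 7*x) + √x) = -3*(√x + x² + 7*x) = -21*x - 3*√x - 3*x²)
j = 504 (j = 42*(8 + 4) = 42*12 = 504)
√(j + Y(21)) = √(504 + (-21*21 - 3*√21 - 3*21²)) = √(504 + (-441 - 3*√21 - 3*441)) = √(504 + (-441 - 3*√21 - 1323)) = √(504 + (-1764 - 3*√21)) = √(-1260 - 3*√21)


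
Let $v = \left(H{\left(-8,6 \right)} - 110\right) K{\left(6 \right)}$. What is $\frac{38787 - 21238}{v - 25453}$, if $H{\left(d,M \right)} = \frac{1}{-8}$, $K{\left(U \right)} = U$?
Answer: $- \frac{70196}{104455} \approx -0.67202$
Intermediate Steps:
$H{\left(d,M \right)} = - \frac{1}{8}$
$v = - \frac{2643}{4}$ ($v = \left(- \frac{1}{8} - 110\right) 6 = \left(- \frac{881}{8}\right) 6 = - \frac{2643}{4} \approx -660.75$)
$\frac{38787 - 21238}{v - 25453} = \frac{38787 - 21238}{- \frac{2643}{4} - 25453} = \frac{17549}{- \frac{104455}{4}} = 17549 \left(- \frac{4}{104455}\right) = - \frac{70196}{104455}$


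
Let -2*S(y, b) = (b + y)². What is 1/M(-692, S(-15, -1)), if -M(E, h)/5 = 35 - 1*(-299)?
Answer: -1/1670 ≈ -0.00059880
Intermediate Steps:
S(y, b) = -(b + y)²/2
M(E, h) = -1670 (M(E, h) = -5*(35 - 1*(-299)) = -5*(35 + 299) = -5*334 = -1670)
1/M(-692, S(-15, -1)) = 1/(-1670) = -1/1670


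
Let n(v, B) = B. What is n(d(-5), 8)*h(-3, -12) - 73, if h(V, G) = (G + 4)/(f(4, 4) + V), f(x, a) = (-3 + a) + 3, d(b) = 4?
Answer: -137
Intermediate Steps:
f(x, a) = a
h(V, G) = (4 + G)/(4 + V) (h(V, G) = (G + 4)/(4 + V) = (4 + G)/(4 + V))
n(d(-5), 8)*h(-3, -12) - 73 = 8*((4 - 12)/(4 - 3)) - 73 = 8*(-8/1) - 73 = 8*(1*(-8)) - 73 = 8*(-8) - 73 = -64 - 73 = -137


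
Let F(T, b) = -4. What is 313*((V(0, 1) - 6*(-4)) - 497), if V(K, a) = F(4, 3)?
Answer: -149301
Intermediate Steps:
V(K, a) = -4
313*((V(0, 1) - 6*(-4)) - 497) = 313*((-4 - 6*(-4)) - 497) = 313*((-4 + 24) - 497) = 313*(20 - 497) = 313*(-477) = -149301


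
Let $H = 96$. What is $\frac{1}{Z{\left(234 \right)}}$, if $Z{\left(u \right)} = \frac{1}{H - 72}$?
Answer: $24$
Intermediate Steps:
$Z{\left(u \right)} = \frac{1}{24}$ ($Z{\left(u \right)} = \frac{1}{96 - 72} = \frac{1}{24}$)
$\frac{1}{Z{\left(234 \right)}} = \frac{1}{\frac{1}{24}} = 24$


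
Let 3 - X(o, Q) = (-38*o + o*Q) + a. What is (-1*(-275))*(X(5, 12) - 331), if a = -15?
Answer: -50325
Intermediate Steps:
X(o, Q) = 18 + 38*o - Q*o (X(o, Q) = 3 - ((-38*o + o*Q) - 15) = 3 - ((-38*o + Q*o) - 15) = 3 - (-15 - 38*o + Q*o) = 3 + (15 + 38*o - Q*o) = 18 + 38*o - Q*o)
(-1*(-275))*(X(5, 12) - 331) = (-1*(-275))*((18 + 38*5 - 1*12*5) - 331) = 275*((18 + 190 - 60) - 331) = 275*(148 - 331) = 275*(-183) = -50325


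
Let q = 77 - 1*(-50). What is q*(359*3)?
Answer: 136779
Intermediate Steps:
q = 127 (q = 77 + 50 = 127)
q*(359*3) = 127*(359*3) = 127*1077 = 136779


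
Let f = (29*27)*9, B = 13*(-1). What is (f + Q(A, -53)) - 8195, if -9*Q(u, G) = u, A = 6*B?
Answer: -3418/3 ≈ -1139.3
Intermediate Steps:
B = -13
A = -78 (A = 6*(-13) = -78)
f = 7047 (f = 783*9 = 7047)
Q(u, G) = -u/9
(f + Q(A, -53)) - 8195 = (7047 - ⅑*(-78)) - 8195 = (7047 + 26/3) - 8195 = 21167/3 - 8195 = -3418/3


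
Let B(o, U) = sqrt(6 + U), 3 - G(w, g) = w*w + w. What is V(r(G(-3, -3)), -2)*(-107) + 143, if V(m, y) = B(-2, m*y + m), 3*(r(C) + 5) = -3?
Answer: 143 - 214*sqrt(3) ≈ -227.66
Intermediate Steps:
G(w, g) = 3 - w - w**2 (G(w, g) = 3 - (w*w + w) = 3 - (w**2 + w) = 3 - (w + w**2) = 3 + (-w - w**2) = 3 - w - w**2)
r(C) = -6 (r(C) = -5 + (1/3)*(-3) = -5 - 1 = -6)
V(m, y) = sqrt(6 + m + m*y) (V(m, y) = sqrt(6 + (m*y + m)) = sqrt(6 + (m + m*y)) = sqrt(6 + m + m*y))
V(r(G(-3, -3)), -2)*(-107) + 143 = sqrt(6 - 6*(1 - 2))*(-107) + 143 = sqrt(6 - 6*(-1))*(-107) + 143 = sqrt(6 + 6)*(-107) + 143 = sqrt(12)*(-107) + 143 = (2*sqrt(3))*(-107) + 143 = -214*sqrt(3) + 143 = 143 - 214*sqrt(3)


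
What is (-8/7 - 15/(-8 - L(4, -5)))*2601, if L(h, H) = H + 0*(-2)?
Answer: 70227/7 ≈ 10032.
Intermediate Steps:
L(h, H) = H (L(h, H) = H + 0 = H)
(-8/7 - 15/(-8 - L(4, -5)))*2601 = (-8/7 - 15/(-8 - 1*(-5)))*2601 = (-8*1/7 - 15/(-8 + 5))*2601 = (-8/7 - 15/(-3))*2601 = (-8/7 - 15*(-1/3))*2601 = (-8/7 + 5)*2601 = (27/7)*2601 = 70227/7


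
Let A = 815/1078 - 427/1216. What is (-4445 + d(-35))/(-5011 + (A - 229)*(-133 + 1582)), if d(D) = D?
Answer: 83894272/6296664571 ≈ 0.013324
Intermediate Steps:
A = 265367/655424 (A = 815*(1/1078) - 427*1/1216 = 815/1078 - 427/1216 = 265367/655424 ≈ 0.40488)
(-4445 + d(-35))/(-5011 + (A - 229)*(-133 + 1582)) = (-4445 - 35)/(-5011 + (265367/655424 - 229)*(-133 + 1582)) = -4480/(-5011 - 149826729/655424*1449) = -4480/(-5011 - 31014132903/93632) = -4480/(-31483322855/93632) = -4480*(-93632/31483322855) = 83894272/6296664571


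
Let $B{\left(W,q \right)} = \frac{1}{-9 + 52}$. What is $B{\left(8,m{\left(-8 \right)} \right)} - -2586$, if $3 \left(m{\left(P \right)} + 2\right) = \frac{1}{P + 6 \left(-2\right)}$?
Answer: $\frac{111199}{43} \approx 2586.0$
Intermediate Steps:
$m{\left(P \right)} = -2 + \frac{1}{3 \left(-12 + P\right)}$ ($m{\left(P \right)} = -2 + \frac{1}{3 \left(P + 6 \left(-2\right)\right)} = -2 + \frac{1}{3 \left(P - 12\right)} = -2 + \frac{1}{3 \left(-12 + P\right)}$)
$B{\left(W,q \right)} = \frac{1}{43}$
$B{\left(8,m{\left(-8 \right)} \right)} - -2586 = \frac{1}{43} - -2586 = \frac{1}{43} + 2586 = \frac{111199}{43}$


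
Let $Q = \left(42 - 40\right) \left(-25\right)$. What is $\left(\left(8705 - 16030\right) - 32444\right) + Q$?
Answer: $-39819$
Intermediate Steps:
$Q = -50$ ($Q = 2 \left(-25\right) = -50$)
$\left(\left(8705 - 16030\right) - 32444\right) + Q = \left(\left(8705 - 16030\right) - 32444\right) - 50 = \left(-7325 - 32444\right) - 50 = -39769 - 50 = -39819$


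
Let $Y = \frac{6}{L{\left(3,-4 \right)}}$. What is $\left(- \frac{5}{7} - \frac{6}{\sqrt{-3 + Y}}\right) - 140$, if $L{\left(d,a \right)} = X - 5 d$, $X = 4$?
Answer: $- \frac{985}{7} + \frac{2 i \sqrt{429}}{13} \approx -140.71 + 3.1865 i$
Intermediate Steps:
$L{\left(d,a \right)} = 4 - 5 d$
$Y = - \frac{6}{11}$ ($Y = \frac{6}{4 - 15} = \frac{6}{-11} = 6 \left(- \frac{1}{11}\right) = - \frac{6}{11} \approx -0.54545$)
$\left(- \frac{5}{7} - \frac{6}{\sqrt{-3 + Y}}\right) - 140 = \left(- \frac{5}{7} - \frac{6}{\sqrt{-3 - \frac{6}{11}}}\right) - 140 = \left(\left(-5\right) \frac{1}{7} - \frac{6}{\sqrt{- \frac{39}{11}}}\right) - 140 = \left(- \frac{5}{7} - \frac{6}{\frac{1}{11} i \sqrt{429}}\right) - 140 = \left(- \frac{5}{7} - 6 \left(- \frac{i \sqrt{429}}{39}\right)\right) - 140 = \left(- \frac{5}{7} + \frac{2 i \sqrt{429}}{13}\right) - 140 = - \frac{985}{7} + \frac{2 i \sqrt{429}}{13}$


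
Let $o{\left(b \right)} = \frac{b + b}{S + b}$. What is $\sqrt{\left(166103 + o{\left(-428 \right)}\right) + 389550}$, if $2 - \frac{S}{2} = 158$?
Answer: $\frac{\sqrt{19017263515}}{185} \approx 745.42$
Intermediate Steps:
$S = -312$ ($S = 4 - 316 = -312$)
$o{\left(b \right)} = \frac{2 b}{-312 + b}$ ($o{\left(b \right)} = \frac{b + b}{-312 + b} = \frac{2 b}{-312 + b}$)
$\sqrt{\left(166103 + o{\left(-428 \right)}\right) + 389550} = \sqrt{\left(166103 + 2 \left(-428\right) \frac{1}{-312 - 428}\right) + 389550} = \sqrt{\left(166103 + 2 \left(-428\right) \frac{1}{-740}\right) + 389550} = \sqrt{\left(166103 + 2 \left(-428\right) \left(- \frac{1}{740}\right)\right) + 389550} = \sqrt{\left(166103 + \frac{214}{185}\right) + 389550} = \sqrt{\frac{30729269}{185} + 389550} = \sqrt{\frac{102796019}{185}} = \frac{\sqrt{19017263515}}{185}$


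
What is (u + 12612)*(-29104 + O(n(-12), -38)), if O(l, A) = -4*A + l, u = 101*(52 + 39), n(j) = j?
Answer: -631502092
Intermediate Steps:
u = 9191 (u = 101*91 = 9191)
O(l, A) = l - 4*A
(u + 12612)*(-29104 + O(n(-12), -38)) = (9191 + 12612)*(-29104 + (-12 - 4*(-38))) = 21803*(-29104 + (-12 + 152)) = 21803*(-29104 + 140) = 21803*(-28964) = -631502092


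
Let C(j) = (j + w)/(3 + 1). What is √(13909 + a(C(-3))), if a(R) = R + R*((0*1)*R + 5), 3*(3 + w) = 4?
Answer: √13902 ≈ 117.91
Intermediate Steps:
w = -5/3 (w = -3 + (⅓)*4 = -3 + 4/3 = -5/3 ≈ -1.6667)
C(j) = -5/12 + j/4 (C(j) = (j - 5/3)/(3 + 1) = (-5/3 + j)/4 = (-5/3 + j)*(¼) = -5/12 + j/4)
a(R) = 6*R (a(R) = R + R*(0*R + 5) = R + R*(0 + 5) = R + R*5 = R + 5*R = 6*R)
√(13909 + a(C(-3))) = √(13909 + 6*(-5/12 + (¼)*(-3))) = √(13909 + 6*(-5/12 - ¾)) = √(13909 + 6*(-7/6)) = √(13909 - 7) = √13902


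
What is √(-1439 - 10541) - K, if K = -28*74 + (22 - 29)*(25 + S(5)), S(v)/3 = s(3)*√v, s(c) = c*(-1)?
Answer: 2247 - 63*√5 + 2*I*√2995 ≈ 2106.1 + 109.45*I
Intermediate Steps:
s(c) = -c
S(v) = -9*√v (S(v) = 3*((-1*3)*√v) = 3*(-3*√v) = -9*√v)
K = -2247 + 63*√5 (K = -28*74 + (22 - 29)*(25 - 9*√5) = -2072 - 7*(25 - 9*√5) = -2072 + (-175 + 63*√5) = -2247 + 63*√5 ≈ -2106.1)
√(-1439 - 10541) - K = √(-1439 - 10541) - (-2247 + 63*√5) = √(-11980) + (2247 - 63*√5) = 2*I*√2995 + (2247 - 63*√5) = 2247 - 63*√5 + 2*I*√2995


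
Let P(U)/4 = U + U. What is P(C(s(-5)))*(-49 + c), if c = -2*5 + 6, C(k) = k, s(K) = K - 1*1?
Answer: 2544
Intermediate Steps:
s(K) = -1 + K (s(K) = K - 1 = -1 + K)
P(U) = 8*U (P(U) = 4*(U + U) = 4*(2*U) = 8*U)
c = -4 (c = -10 + 6 = -4)
P(C(s(-5)))*(-49 + c) = (8*(-1 - 5))*(-49 - 4) = (8*(-6))*(-53) = -48*(-53) = 2544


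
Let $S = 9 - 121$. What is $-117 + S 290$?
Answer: $-32597$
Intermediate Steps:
$S = -112$
$-117 + S 290 = -117 - 32480 = -32597$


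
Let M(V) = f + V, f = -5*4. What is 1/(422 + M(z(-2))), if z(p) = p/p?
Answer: 1/403 ≈ 0.0024814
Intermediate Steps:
z(p) = 1
f = -20
M(V) = -20 + V
1/(422 + M(z(-2))) = 1/(422 + (-20 + 1)) = 1/(422 - 19) = 1/403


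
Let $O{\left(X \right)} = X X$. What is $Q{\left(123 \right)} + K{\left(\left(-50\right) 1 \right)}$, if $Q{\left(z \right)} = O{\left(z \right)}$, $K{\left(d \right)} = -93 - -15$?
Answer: $15051$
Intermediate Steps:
$K{\left(d \right)} = -78$ ($K{\left(d \right)} = -93 + 15 = -78$)
$O{\left(X \right)} = X^{2}$
$Q{\left(z \right)} = z^{2}$
$Q{\left(123 \right)} + K{\left(\left(-50\right) 1 \right)} = 123^{2} - 78 = 15129 - 78 = 15051$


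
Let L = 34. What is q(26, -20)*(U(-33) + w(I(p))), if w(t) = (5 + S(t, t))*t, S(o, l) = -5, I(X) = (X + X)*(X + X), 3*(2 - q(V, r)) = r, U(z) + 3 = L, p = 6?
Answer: 806/3 ≈ 268.67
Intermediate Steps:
U(z) = 31 (U(z) = -3 + 34 = 31)
q(V, r) = 2 - r/3
I(X) = 4*X² (I(X) = (2*X)*(2*X) = 4*X²)
w(t) = 0 (w(t) = (5 - 5)*t = 0*t = 0)
q(26, -20)*(U(-33) + w(I(p))) = (2 - ⅓*(-20))*(31 + 0) = (2 + 20/3)*31 = (26/3)*31 = 806/3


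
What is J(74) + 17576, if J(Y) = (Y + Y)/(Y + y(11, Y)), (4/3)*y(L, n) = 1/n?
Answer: 385081240/21907 ≈ 17578.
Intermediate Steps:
y(L, n) = 3/(4*n)
J(Y) = 2*Y/(Y + 3/(4*Y)) (J(Y) = (Y + Y)/(Y + 3/(4*Y)) = (2*Y)/(Y + 3/(4*Y)) = 2*Y/(Y + 3/(4*Y)))
J(74) + 17576 = 8*74**2/(3 + 4*74**2) + 17576 = 8*5476/(3 + 4*5476) + 17576 = 8*5476/(3 + 21904) + 17576 = 8*5476/21907 + 17576 = 8*5476*(1/21907) + 17576 = 43808/21907 + 17576 = 385081240/21907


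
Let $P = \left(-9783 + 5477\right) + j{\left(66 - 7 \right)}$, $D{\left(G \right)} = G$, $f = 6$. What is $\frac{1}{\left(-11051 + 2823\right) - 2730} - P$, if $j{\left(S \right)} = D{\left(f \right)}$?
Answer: $\frac{47119399}{10958} \approx 4300.0$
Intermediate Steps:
$j{\left(S \right)} = 6$
$P = -4300$ ($P = \left(-9783 + 5477\right) + 6 = -4306 + 6 = -4300$)
$\frac{1}{\left(-11051 + 2823\right) - 2730} - P = \frac{1}{\left(-11051 + 2823\right) - 2730} - -4300 = \frac{1}{-8228 - 2730} + 4300 = \frac{1}{-10958} + 4300 = - \frac{1}{10958} + 4300 = \frac{47119399}{10958}$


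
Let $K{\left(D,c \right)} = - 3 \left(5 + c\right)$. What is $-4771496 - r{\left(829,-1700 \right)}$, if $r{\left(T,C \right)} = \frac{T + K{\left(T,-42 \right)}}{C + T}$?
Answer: $- \frac{4155972076}{871} \approx -4.7715 \cdot 10^{6}$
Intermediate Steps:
$K{\left(D,c \right)} = -15 - 3 c$
$r{\left(T,C \right)} = \frac{111 + T}{C + T}$ ($r{\left(T,C \right)} = \frac{T - -111}{C + T} = \frac{T + \left(-15 + 126\right)}{C + T} = \frac{T + 111}{C + T} = \frac{111 + T}{C + T}$)
$-4771496 - r{\left(829,-1700 \right)} = -4771496 - \frac{111 + 829}{-1700 + 829} = -4771496 - \frac{1}{-871} \cdot 940 = -4771496 - \left(- \frac{1}{871}\right) 940 = -4771496 - - \frac{940}{871} = -4771496 + \frac{940}{871} = - \frac{4155972076}{871}$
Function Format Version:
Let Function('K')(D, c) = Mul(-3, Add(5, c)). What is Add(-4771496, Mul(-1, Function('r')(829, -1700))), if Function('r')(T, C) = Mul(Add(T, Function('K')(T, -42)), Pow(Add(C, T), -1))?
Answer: Rational(-4155972076, 871) ≈ -4.7715e+6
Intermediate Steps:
Function('K')(D, c) = Add(-15, Mul(-3, c))
Function('r')(T, C) = Mul(Pow(Add(C, T), -1), Add(111, T)) (Function('r')(T, C) = Mul(Add(T, Add(-15, Mul(-3, -42))), Pow(Add(C, T), -1)) = Mul(Add(T, Add(-15, 126)), Pow(Add(C, T), -1)) = Mul(Add(T, 111), Pow(Add(C, T), -1)) = Mul(Add(111, T), Pow(Add(C, T), -1)) = Mul(Pow(Add(C, T), -1), Add(111, T)))
Add(-4771496, Mul(-1, Function('r')(829, -1700))) = Add(-4771496, Mul(-1, Mul(Pow(Add(-1700, 829), -1), Add(111, 829)))) = Add(-4771496, Mul(-1, Mul(Pow(-871, -1), 940))) = Add(-4771496, Mul(-1, Mul(Rational(-1, 871), 940))) = Add(-4771496, Mul(-1, Rational(-940, 871))) = Add(-4771496, Rational(940, 871)) = Rational(-4155972076, 871)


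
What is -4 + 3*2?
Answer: 2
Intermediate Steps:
-4 + 3*2 = -4 + 6 = 2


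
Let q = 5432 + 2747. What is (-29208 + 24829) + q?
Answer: 3800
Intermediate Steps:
q = 8179
(-29208 + 24829) + q = (-29208 + 24829) + 8179 = -4379 + 8179 = 3800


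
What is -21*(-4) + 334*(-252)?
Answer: -84084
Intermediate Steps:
-21*(-4) + 334*(-252) = 84 - 84168 = -84084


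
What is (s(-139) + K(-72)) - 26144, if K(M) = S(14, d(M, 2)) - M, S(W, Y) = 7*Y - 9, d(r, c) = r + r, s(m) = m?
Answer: -27228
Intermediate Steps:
d(r, c) = 2*r
S(W, Y) = -9 + 7*Y
K(M) = -9 + 13*M (K(M) = (-9 + 7*(2*M)) - M = (-9 + 14*M) - M = -9 + 13*M)
(s(-139) + K(-72)) - 26144 = (-139 + (-9 + 13*(-72))) - 26144 = (-139 + (-9 - 936)) - 26144 = (-139 - 945) - 26144 = -1084 - 26144 = -27228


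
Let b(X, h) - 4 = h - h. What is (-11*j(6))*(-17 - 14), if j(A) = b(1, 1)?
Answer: 1364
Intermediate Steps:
b(X, h) = 4 (b(X, h) = 4 + (h - h) = 4 + 0 = 4)
j(A) = 4
(-11*j(6))*(-17 - 14) = (-11*4)*(-17 - 14) = -44*(-31) = 1364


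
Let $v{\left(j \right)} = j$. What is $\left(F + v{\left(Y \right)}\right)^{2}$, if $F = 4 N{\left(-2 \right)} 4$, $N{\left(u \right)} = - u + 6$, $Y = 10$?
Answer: $19044$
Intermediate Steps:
$N{\left(u \right)} = 6 - u$
$F = 128$ ($F = 4 \left(6 - -2\right) 4 = 4 \left(6 + 2\right) 4 = 4 \cdot 8 \cdot 4 = 32 \cdot 4 = 128$)
$\left(F + v{\left(Y \right)}\right)^{2} = \left(128 + 10\right)^{2} = 138^{2} = 19044$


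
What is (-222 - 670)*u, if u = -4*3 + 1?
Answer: 9812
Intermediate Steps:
u = -11 (u = -12 + 1 = -11)
(-222 - 670)*u = (-222 - 670)*(-11) = -892*(-11) = 9812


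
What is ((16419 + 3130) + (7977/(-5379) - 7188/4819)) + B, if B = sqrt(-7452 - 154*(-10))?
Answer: 168886787578/8640467 + 2*I*sqrt(1478) ≈ 19546.0 + 76.89*I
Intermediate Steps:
B = 2*I*sqrt(1478) (B = sqrt(-7452 + 1540) = sqrt(-5912) = 2*I*sqrt(1478) ≈ 76.89*I)
((16419 + 3130) + (7977/(-5379) - 7188/4819)) + B = ((16419 + 3130) + (7977/(-5379) - 7188/4819)) + 2*I*sqrt(1478) = (19549 + (7977*(-1/5379) - 7188*1/4819)) + 2*I*sqrt(1478) = (19549 + (-2659/1793 - 7188/4819)) + 2*I*sqrt(1478) = (19549 - 25701805/8640467) + 2*I*sqrt(1478) = 168886787578/8640467 + 2*I*sqrt(1478)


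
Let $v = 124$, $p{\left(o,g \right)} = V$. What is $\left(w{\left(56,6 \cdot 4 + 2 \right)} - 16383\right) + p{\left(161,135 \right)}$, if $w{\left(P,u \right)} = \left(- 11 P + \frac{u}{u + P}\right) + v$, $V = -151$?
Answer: $- \frac{698053}{41} \approx -17026.0$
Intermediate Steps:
$p{\left(o,g \right)} = -151$
$w{\left(P,u \right)} = 124 - 11 P + \frac{u}{P + u}$ ($w{\left(P,u \right)} = \left(- 11 P + \frac{u}{u + P}\right) + 124 = \left(- 11 P + \frac{u}{P + u}\right) + 124 = 124 - 11 P + \frac{u}{P + u}$)
$\left(w{\left(56,6 \cdot 4 + 2 \right)} - 16383\right) + p{\left(161,135 \right)} = \left(\frac{- 11 \cdot 56^{2} + 124 \cdot 56 + 125 \left(6 \cdot 4 + 2\right) - 616 \left(6 \cdot 4 + 2\right)}{56 + \left(6 \cdot 4 + 2\right)} - 16383\right) - 151 = \left(\frac{\left(-11\right) 3136 + 6944 + 125 \left(24 + 2\right) - 616 \left(24 + 2\right)}{56 + \left(24 + 2\right)} - 16383\right) - 151 = \left(\frac{-34496 + 6944 + 125 \cdot 26 - 616 \cdot 26}{56 + 26} - 16383\right) - 151 = \left(\frac{-34496 + 6944 + 3250 - 16016}{82} - 16383\right) - 151 = \left(\frac{1}{82} \left(-40318\right) - 16383\right) - 151 = \left(- \frac{20159}{41} - 16383\right) - 151 = - \frac{691862}{41} - 151 = - \frac{698053}{41}$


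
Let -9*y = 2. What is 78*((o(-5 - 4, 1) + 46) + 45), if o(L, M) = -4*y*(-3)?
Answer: 6890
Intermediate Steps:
y = -2/9 (y = -⅑*2 = -2/9 ≈ -0.22222)
o(L, M) = -8/3 (o(L, M) = -4*(-2/9)*(-3) = (8/9)*(-3) = -8/3)
78*((o(-5 - 4, 1) + 46) + 45) = 78*((-8/3 + 46) + 45) = 78*(130/3 + 45) = 78*(265/3) = 6890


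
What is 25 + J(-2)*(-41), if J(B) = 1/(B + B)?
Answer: 141/4 ≈ 35.250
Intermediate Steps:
J(B) = 1/(2*B)
25 + J(-2)*(-41) = 25 + ((½)/(-2))*(-41) = 25 + ((½)*(-½))*(-41) = 25 - ¼*(-41) = 25 + 41/4 = 141/4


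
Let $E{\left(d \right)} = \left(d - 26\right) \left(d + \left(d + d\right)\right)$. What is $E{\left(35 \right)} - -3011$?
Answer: $3956$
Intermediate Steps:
$E{\left(d \right)} = 3 d \left(-26 + d\right)$ ($E{\left(d \right)} = \left(-26 + d\right) \left(d + 2 d\right) = \left(-26 + d\right) 3 d = 3 d \left(-26 + d\right)$)
$E{\left(35 \right)} - -3011 = 3 \cdot 35 \left(-26 + 35\right) - -3011 = 3 \cdot 35 \cdot 9 + 3011 = 945 + 3011 = 3956$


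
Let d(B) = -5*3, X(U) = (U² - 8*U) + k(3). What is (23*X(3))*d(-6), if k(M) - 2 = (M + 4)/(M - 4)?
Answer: 6900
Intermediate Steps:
k(M) = 2 + (4 + M)/(-4 + M) (k(M) = 2 + (M + 4)/(M - 4) = 2 + (4 + M)/(-4 + M))
X(U) = -5 + U² - 8*U (X(U) = (U² - 8*U) + (-4 + 3*3)/(-4 + 3) = (U² - 8*U) + (-4 + 9)/(-1) = (U² - 8*U) - 1*5 = (U² - 8*U) - 5 = -5 + U² - 8*U)
d(B) = -15
(23*X(3))*d(-6) = (23*(-5 + 3² - 8*3))*(-15) = (23*(-5 + 9 - 24))*(-15) = (23*(-20))*(-15) = -460*(-15) = 6900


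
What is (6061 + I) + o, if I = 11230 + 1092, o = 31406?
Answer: 49789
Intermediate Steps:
I = 12322
(6061 + I) + o = (6061 + 12322) + 31406 = 18383 + 31406 = 49789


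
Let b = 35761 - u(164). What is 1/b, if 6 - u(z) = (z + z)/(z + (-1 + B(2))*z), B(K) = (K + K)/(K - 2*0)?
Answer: 1/35756 ≈ 2.7967e-5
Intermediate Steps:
B(K) = 2 (B(K) = (2*K)/(K + 0) = (2*K)/K = 2)
u(z) = 5 (u(z) = 6 - (z + z)/(z + (-1 + 2)*z) = 6 - 2*z/(z + 1*z) = 6 - 2*z/(z + z) = 6 - 2*z/(2*z) = 6 - 2*z*1/(2*z) = 6 - 1*1 = 6 - 1 = 5)
b = 35756 (b = 35761 - 1*5 = 35761 - 5 = 35756)
1/b = 1/35756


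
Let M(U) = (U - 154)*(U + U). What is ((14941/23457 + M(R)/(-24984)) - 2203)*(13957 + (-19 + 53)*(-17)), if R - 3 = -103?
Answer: -720172500643720/24418737 ≈ -2.9493e+7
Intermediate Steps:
R = -100 (R = 3 - 103 = -100)
M(U) = 2*U*(-154 + U) (M(U) = (-154 + U)*(2*U) = 2*U*(-154 + U))
((14941/23457 + M(R)/(-24984)) - 2203)*(13957 + (-19 + 53)*(-17)) = ((14941/23457 + (2*(-100)*(-154 - 100))/(-24984)) - 2203)*(13957 + (-19 + 53)*(-17)) = ((14941*(1/23457) + (2*(-100)*(-254))*(-1/24984)) - 2203)*(13957 + 34*(-17)) = ((14941/23457 + 50800*(-1/24984)) - 2203)*(13957 - 578) = ((14941/23457 - 6350/3123) - 2203)*13379 = (-34097069/24418737 - 2203)*13379 = -53828574680/24418737*13379 = -720172500643720/24418737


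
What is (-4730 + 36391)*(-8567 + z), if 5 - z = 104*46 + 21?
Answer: -423212587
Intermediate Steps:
z = -4800 (z = 5 - (104*46 + 21) = 5 - (4784 + 21) = 5 - 1*4805 = 5 - 4805 = -4800)
(-4730 + 36391)*(-8567 + z) = (-4730 + 36391)*(-8567 - 4800) = 31661*(-13367) = -423212587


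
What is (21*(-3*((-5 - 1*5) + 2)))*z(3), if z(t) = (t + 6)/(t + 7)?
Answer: 2268/5 ≈ 453.60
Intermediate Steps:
z(t) = (6 + t)/(7 + t)
(21*(-3*((-5 - 1*5) + 2)))*z(3) = (21*(-3*((-5 - 1*5) + 2)))*((6 + 3)/(7 + 3)) = (21*(-3*((-5 - 5) + 2)))*(9/10) = (21*(-3*(-10 + 2)))*((⅒)*9) = (21*(-3*(-8)))*(9/10) = (21*24)*(9/10) = 504*(9/10) = 2268/5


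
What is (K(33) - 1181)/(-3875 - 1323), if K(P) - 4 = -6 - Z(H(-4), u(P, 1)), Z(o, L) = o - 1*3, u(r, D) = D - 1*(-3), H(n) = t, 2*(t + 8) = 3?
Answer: 2347/10396 ≈ 0.22576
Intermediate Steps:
t = -13/2 (t = -8 + (½)*3 = -8 + 3/2 = -13/2 ≈ -6.5000)
H(n) = -13/2
u(r, D) = 3 + D (u(r, D) = D + 3 = 3 + D)
Z(o, L) = -3 + o (Z(o, L) = o - 3 = -3 + o)
K(P) = 15/2 (K(P) = 4 + (-6 - (-3 - 13/2)) = 4 + (-6 - 1*(-19/2)) = 4 + (-6 + 19/2) = 4 + 7/2 = 15/2)
(K(33) - 1181)/(-3875 - 1323) = (15/2 - 1181)/(-3875 - 1323) = -2347/2/(-5198) = -2347/2*(-1/5198) = 2347/10396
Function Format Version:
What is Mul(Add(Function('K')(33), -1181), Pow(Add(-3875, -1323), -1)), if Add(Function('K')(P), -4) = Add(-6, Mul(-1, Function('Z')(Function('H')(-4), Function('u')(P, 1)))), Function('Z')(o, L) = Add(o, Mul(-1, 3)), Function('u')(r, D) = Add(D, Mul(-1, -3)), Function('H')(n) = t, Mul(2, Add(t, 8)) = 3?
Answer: Rational(2347, 10396) ≈ 0.22576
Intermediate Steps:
t = Rational(-13, 2) (t = Add(-8, Mul(Rational(1, 2), 3)) = Add(-8, Rational(3, 2)) = Rational(-13, 2) ≈ -6.5000)
Function('H')(n) = Rational(-13, 2)
Function('u')(r, D) = Add(3, D) (Function('u')(r, D) = Add(D, 3) = Add(3, D))
Function('Z')(o, L) = Add(-3, o) (Function('Z')(o, L) = Add(o, -3) = Add(-3, o))
Function('K')(P) = Rational(15, 2) (Function('K')(P) = Add(4, Add(-6, Mul(-1, Add(-3, Rational(-13, 2))))) = Add(4, Add(-6, Mul(-1, Rational(-19, 2)))) = Add(4, Add(-6, Rational(19, 2))) = Add(4, Rational(7, 2)) = Rational(15, 2))
Mul(Add(Function('K')(33), -1181), Pow(Add(-3875, -1323), -1)) = Mul(Add(Rational(15, 2), -1181), Pow(Add(-3875, -1323), -1)) = Mul(Rational(-2347, 2), Pow(-5198, -1)) = Mul(Rational(-2347, 2), Rational(-1, 5198)) = Rational(2347, 10396)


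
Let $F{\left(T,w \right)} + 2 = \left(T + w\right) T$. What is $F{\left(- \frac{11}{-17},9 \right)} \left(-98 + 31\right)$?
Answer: $- \frac{82142}{289} \approx -284.23$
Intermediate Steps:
$F{\left(T,w \right)} = -2 + T \left(T + w\right)$ ($F{\left(T,w \right)} = -2 + \left(T + w\right) T = -2 + T \left(T + w\right)$)
$F{\left(- \frac{11}{-17},9 \right)} \left(-98 + 31\right) = \left(-2 + \left(- \frac{11}{-17}\right)^{2} + - \frac{11}{-17} \cdot 9\right) \left(-98 + 31\right) = \left(-2 + \left(\left(-11\right) \left(- \frac{1}{17}\right)\right)^{2} + \left(-11\right) \left(- \frac{1}{17}\right) 9\right) \left(-67\right) = \left(-2 + \left(\frac{11}{17}\right)^{2} + \frac{11}{17} \cdot 9\right) \left(-67\right) = \left(-2 + \frac{121}{289} + \frac{99}{17}\right) \left(-67\right) = \frac{1226}{289} \left(-67\right) = - \frac{82142}{289}$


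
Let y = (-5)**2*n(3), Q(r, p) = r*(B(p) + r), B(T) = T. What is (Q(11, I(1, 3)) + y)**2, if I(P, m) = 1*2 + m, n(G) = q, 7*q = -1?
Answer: 1456849/49 ≈ 29732.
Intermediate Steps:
q = -1/7 (q = (1/7)*(-1) = -1/7 ≈ -0.14286)
n(G) = -1/7
I(P, m) = 2 + m
Q(r, p) = r*(p + r)
y = -25/7 (y = (-5)**2*(-1/7) = 25*(-1/7) = -25/7 ≈ -3.5714)
(Q(11, I(1, 3)) + y)**2 = (11*((2 + 3) + 11) - 25/7)**2 = (11*(5 + 11) - 25/7)**2 = (11*16 - 25/7)**2 = (176 - 25/7)**2 = (1207/7)**2 = 1456849/49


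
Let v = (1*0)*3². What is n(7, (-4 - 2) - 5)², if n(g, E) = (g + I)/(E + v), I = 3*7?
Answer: 784/121 ≈ 6.4793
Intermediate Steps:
v = 0 (v = 0*9 = 0)
I = 21
n(g, E) = (21 + g)/E (n(g, E) = (g + 21)/(E + 0) = (21 + g)/E)
n(7, (-4 - 2) - 5)² = ((21 + 7)/((-4 - 2) - 5))² = (28/(-6 - 5))² = (28/(-11))² = (-1/11*28)² = (-28/11)² = 784/121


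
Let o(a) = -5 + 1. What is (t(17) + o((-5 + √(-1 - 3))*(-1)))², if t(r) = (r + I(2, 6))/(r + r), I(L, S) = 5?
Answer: 3249/289 ≈ 11.242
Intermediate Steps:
o(a) = -4
t(r) = (5 + r)/(2*r) (t(r) = (r + 5)/(r + r) = (5 + r)/((2*r)) = (5 + r)*(1/(2*r)) = (5 + r)/(2*r))
(t(17) + o((-5 + √(-1 - 3))*(-1)))² = ((½)*(5 + 17)/17 - 4)² = ((½)*(1/17)*22 - 4)² = (11/17 - 4)² = (-57/17)² = 3249/289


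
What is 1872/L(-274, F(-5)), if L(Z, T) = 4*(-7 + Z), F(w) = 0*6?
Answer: -468/281 ≈ -1.6655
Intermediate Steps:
F(w) = 0
L(Z, T) = -28 + 4*Z
1872/L(-274, F(-5)) = 1872/(-28 + 4*(-274)) = 1872/(-28 - 1096) = 1872/(-1124) = 1872*(-1/1124) = -468/281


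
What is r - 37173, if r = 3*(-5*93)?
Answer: -38568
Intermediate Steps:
r = -1395 (r = 3*(-465) = -1395)
r - 37173 = -1395 - 37173 = -38568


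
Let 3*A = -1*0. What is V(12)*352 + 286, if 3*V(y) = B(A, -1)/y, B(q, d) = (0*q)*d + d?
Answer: 2486/9 ≈ 276.22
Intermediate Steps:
A = 0 (A = (-1*0)/3 = (1/3)*0 = 0)
B(q, d) = d (B(q, d) = 0*d + d = 0 + d = d)
V(y) = -1/(3*y) (V(y) = (-1/y)/3 = -1/(3*y))
V(12)*352 + 286 = -1/3/12*352 + 286 = -1/3*1/12*352 + 286 = -1/36*352 + 286 = -88/9 + 286 = 2486/9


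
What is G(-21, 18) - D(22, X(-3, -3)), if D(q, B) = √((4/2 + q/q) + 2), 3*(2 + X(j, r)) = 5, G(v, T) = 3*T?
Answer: 54 - √5 ≈ 51.764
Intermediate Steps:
X(j, r) = -⅓ (X(j, r) = -2 + (⅓)*5 = -2 + 5/3 = -⅓)
D(q, B) = √5 (D(q, B) = √((4*(½) + 1) + 2) = √((2 + 1) + 2) = √(3 + 2) = √5)
G(-21, 18) - D(22, X(-3, -3)) = 3*18 - √5 = 54 - √5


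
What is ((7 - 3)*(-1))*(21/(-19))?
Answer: 84/19 ≈ 4.4211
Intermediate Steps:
((7 - 3)*(-1))*(21/(-19)) = (4*(-1))*(21*(-1/19)) = -4*(-21/19) = 84/19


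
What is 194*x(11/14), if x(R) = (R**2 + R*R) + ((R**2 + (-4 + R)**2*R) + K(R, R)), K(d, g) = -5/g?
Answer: 10558159/15092 ≈ 699.59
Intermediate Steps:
x(R) = -5/R + 3*R**2 + R*(-4 + R)**2 (x(R) = (R**2 + R*R) + ((R**2 + (-4 + R)**2*R) - 5/R) = (R**2 + R**2) + ((R**2 + R*(-4 + R)**2) - 5/R) = 2*R**2 + (R**2 - 5/R + R*(-4 + R)**2) = -5/R + 3*R**2 + R*(-4 + R)**2)
194*x(11/14) = 194*((-5 + (11/14)**2*((-4 + 11/14)**2 + 3*(11/14)))/((11/14))) = 194*((-5 + (11*(1/14))**2*((-4 + 11*(1/14))**2 + 3*(11*(1/14))))/((11*(1/14)))) = 194*((-5 + (11/14)**2*((-4 + 11/14)**2 + 3*(11/14)))/(11/14)) = 194*(14*(-5 + 121*((-45/14)**2 + 33/14)/196)/11) = 194*(14*(-5 + 121*(2025/196 + 33/14)/196)/11) = 194*(14*(-5 + (121/196)*(2487/196))/11) = 194*(14*(-5 + 300927/38416)/11) = 194*((14/11)*(108847/38416)) = 194*(108847/30184) = 10558159/15092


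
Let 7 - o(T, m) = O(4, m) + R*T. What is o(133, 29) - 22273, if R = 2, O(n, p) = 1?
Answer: -22533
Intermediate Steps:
o(T, m) = 6 - 2*T (o(T, m) = 7 - (1 + 2*T) = 7 + (-1 - 2*T) = 6 - 2*T)
o(133, 29) - 22273 = (6 - 2*133) - 22273 = (6 - 266) - 22273 = -260 - 22273 = -22533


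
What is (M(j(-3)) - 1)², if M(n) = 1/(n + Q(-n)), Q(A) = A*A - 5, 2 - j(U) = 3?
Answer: 36/25 ≈ 1.4400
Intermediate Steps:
j(U) = -1 (j(U) = 2 - 1*3 = 2 - 3 = -1)
Q(A) = -5 + A² (Q(A) = A² - 5 = -5 + A²)
M(n) = 1/(-5 + n + n²) (M(n) = 1/(n + (-5 + (-n)²)) = 1/(n + (-5 + n²)) = 1/(-5 + n + n²))
(M(j(-3)) - 1)² = (1/(-5 - 1 + (-1)²) - 1)² = (1/(-5 - 1 + 1) - 1)² = (1/(-5) - 1)² = (-⅕ - 1)² = (-6/5)² = 36/25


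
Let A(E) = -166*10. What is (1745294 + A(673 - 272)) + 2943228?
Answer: 4686862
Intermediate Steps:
A(E) = -1660
(1745294 + A(673 - 272)) + 2943228 = (1745294 - 1660) + 2943228 = 1743634 + 2943228 = 4686862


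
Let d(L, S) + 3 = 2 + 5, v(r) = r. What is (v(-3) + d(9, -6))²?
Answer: 1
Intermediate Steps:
d(L, S) = 4 (d(L, S) = -3 + (2 + 5) = -3 + 7 = 4)
(v(-3) + d(9, -6))² = (-3 + 4)² = 1² = 1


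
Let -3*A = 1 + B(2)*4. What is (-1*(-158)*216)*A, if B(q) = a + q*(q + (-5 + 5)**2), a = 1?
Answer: -238896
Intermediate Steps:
B(q) = 1 + q**2 (B(q) = 1 + q*(q + (-5 + 5)**2) = 1 + q*(q + 0**2) = 1 + q*(q + 0) = 1 + q*q = 1 + q**2)
A = -7 (A = -(1 + (1 + 2**2)*4)/3 = -(1 + (1 + 4)*4)/3 = -(1 + 5*4)/3 = -(1 + 20)/3 = -1/3*21 = -7)
(-1*(-158)*216)*A = (-1*(-158)*216)*(-7) = (158*216)*(-7) = 34128*(-7) = -238896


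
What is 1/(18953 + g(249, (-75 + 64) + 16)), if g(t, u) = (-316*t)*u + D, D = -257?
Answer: -1/374724 ≈ -2.6686e-6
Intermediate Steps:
g(t, u) = -257 - 316*t*u (g(t, u) = (-316*t)*u - 257 = -316*t*u - 257 = -257 - 316*t*u)
1/(18953 + g(249, (-75 + 64) + 16)) = 1/(18953 + (-257 - 316*249*((-75 + 64) + 16))) = 1/(18953 + (-257 - 316*249*(-11 + 16))) = 1/(18953 + (-257 - 316*249*5)) = 1/(18953 + (-257 - 393420)) = 1/(18953 - 393677) = 1/(-374724) = -1/374724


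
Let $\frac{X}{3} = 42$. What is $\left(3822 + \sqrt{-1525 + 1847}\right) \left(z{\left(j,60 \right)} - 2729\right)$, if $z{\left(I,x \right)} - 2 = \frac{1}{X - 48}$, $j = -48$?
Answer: $-10422545 - \frac{212705 \sqrt{322}}{78} \approx -1.0471 \cdot 10^{7}$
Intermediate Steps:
$X = 126$ ($X = 3 \cdot 42 = 126$)
$z{\left(I,x \right)} = \frac{157}{78}$ ($z{\left(I,x \right)} = 2 + \frac{1}{126 - 48} = 2 + \frac{1}{78} = \frac{157}{78}$)
$\left(3822 + \sqrt{-1525 + 1847}\right) \left(z{\left(j,60 \right)} - 2729\right) = \left(3822 + \sqrt{-1525 + 1847}\right) \left(\frac{157}{78} - 2729\right) = \left(3822 + \sqrt{322}\right) \left(- \frac{212705}{78}\right) = -10422545 - \frac{212705 \sqrt{322}}{78}$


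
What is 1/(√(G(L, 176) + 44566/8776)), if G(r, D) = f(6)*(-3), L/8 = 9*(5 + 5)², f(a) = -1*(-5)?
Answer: -2*I*√47760089/43537 ≈ -0.31747*I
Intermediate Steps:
f(a) = 5
L = 7200 (L = 8*(9*(5 + 5)²) = 8*(9*10²) = 8*(9*100) = 8*900 = 7200)
G(r, D) = -15 (G(r, D) = 5*(-3) = -15)
1/(√(G(L, 176) + 44566/8776)) = 1/(√(-15 + 44566/8776)) = 1/(√(-15 + 44566*(1/8776))) = 1/(√(-15 + 22283/4388)) = 1/(√(-43537/4388)) = 1/(I*√47760089/2194) = -2*I*√47760089/43537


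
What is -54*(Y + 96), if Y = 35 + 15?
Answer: -7884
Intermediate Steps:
Y = 50
-54*(Y + 96) = -54*(50 + 96) = -54*146 = -7884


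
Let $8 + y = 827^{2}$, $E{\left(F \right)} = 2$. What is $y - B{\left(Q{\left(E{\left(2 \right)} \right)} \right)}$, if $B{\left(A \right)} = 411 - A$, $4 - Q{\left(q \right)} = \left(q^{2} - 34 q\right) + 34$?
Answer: $683544$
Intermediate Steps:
$Q{\left(q \right)} = -30 - q^{2} + 34 q$ ($Q{\left(q \right)} = 4 - \left(\left(q^{2} - 34 q\right) + 34\right) = 4 - \left(34 + q^{2} - 34 q\right) = -30 - q^{2} + 34 q$)
$y = 683921$ ($y = -8 + 827^{2} = -8 + 683929 = 683921$)
$y - B{\left(Q{\left(E{\left(2 \right)} \right)} \right)} = 683921 - \left(411 - \left(-30 - 2^{2} + 34 \cdot 2\right)\right) = 683921 - \left(411 - \left(-30 - 4 + 68\right)\right) = 683921 - \left(411 - 34\right) = 683921 - 377 = 683544$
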